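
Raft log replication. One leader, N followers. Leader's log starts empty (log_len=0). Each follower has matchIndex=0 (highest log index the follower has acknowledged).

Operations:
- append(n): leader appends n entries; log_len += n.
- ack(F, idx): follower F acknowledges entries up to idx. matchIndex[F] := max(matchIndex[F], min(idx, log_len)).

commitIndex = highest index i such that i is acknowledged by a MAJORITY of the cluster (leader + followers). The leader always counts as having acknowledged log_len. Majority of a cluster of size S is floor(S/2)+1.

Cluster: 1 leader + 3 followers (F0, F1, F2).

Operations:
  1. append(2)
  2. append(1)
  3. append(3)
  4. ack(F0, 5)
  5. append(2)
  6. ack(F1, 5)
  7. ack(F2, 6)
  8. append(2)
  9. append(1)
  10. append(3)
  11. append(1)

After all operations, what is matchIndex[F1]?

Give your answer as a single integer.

Answer: 5

Derivation:
Op 1: append 2 -> log_len=2
Op 2: append 1 -> log_len=3
Op 3: append 3 -> log_len=6
Op 4: F0 acks idx 5 -> match: F0=5 F1=0 F2=0; commitIndex=0
Op 5: append 2 -> log_len=8
Op 6: F1 acks idx 5 -> match: F0=5 F1=5 F2=0; commitIndex=5
Op 7: F2 acks idx 6 -> match: F0=5 F1=5 F2=6; commitIndex=5
Op 8: append 2 -> log_len=10
Op 9: append 1 -> log_len=11
Op 10: append 3 -> log_len=14
Op 11: append 1 -> log_len=15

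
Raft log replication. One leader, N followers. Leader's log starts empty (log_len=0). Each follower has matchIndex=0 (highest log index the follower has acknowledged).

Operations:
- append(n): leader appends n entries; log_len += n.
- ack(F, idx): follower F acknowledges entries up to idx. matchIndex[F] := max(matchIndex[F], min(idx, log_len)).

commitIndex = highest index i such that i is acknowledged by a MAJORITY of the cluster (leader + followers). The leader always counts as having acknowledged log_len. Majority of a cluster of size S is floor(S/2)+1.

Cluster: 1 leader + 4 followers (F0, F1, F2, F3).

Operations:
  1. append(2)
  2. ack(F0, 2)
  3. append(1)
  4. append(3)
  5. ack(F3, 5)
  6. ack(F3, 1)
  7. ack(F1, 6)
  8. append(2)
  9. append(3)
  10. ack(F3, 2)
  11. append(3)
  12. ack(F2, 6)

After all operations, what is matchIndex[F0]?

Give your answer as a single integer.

Answer: 2

Derivation:
Op 1: append 2 -> log_len=2
Op 2: F0 acks idx 2 -> match: F0=2 F1=0 F2=0 F3=0; commitIndex=0
Op 3: append 1 -> log_len=3
Op 4: append 3 -> log_len=6
Op 5: F3 acks idx 5 -> match: F0=2 F1=0 F2=0 F3=5; commitIndex=2
Op 6: F3 acks idx 1 -> match: F0=2 F1=0 F2=0 F3=5; commitIndex=2
Op 7: F1 acks idx 6 -> match: F0=2 F1=6 F2=0 F3=5; commitIndex=5
Op 8: append 2 -> log_len=8
Op 9: append 3 -> log_len=11
Op 10: F3 acks idx 2 -> match: F0=2 F1=6 F2=0 F3=5; commitIndex=5
Op 11: append 3 -> log_len=14
Op 12: F2 acks idx 6 -> match: F0=2 F1=6 F2=6 F3=5; commitIndex=6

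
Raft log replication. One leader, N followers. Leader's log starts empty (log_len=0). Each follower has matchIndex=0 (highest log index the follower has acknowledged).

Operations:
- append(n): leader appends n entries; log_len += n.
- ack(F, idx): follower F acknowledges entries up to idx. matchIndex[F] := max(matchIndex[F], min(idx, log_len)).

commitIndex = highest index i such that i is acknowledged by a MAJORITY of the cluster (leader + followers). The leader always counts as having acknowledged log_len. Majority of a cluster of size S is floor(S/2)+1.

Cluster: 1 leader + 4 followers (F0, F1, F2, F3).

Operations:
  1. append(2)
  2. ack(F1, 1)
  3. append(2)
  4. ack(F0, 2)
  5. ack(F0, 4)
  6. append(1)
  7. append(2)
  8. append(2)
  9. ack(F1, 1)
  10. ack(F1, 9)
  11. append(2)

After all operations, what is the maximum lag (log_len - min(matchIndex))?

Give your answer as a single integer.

Answer: 11

Derivation:
Op 1: append 2 -> log_len=2
Op 2: F1 acks idx 1 -> match: F0=0 F1=1 F2=0 F3=0; commitIndex=0
Op 3: append 2 -> log_len=4
Op 4: F0 acks idx 2 -> match: F0=2 F1=1 F2=0 F3=0; commitIndex=1
Op 5: F0 acks idx 4 -> match: F0=4 F1=1 F2=0 F3=0; commitIndex=1
Op 6: append 1 -> log_len=5
Op 7: append 2 -> log_len=7
Op 8: append 2 -> log_len=9
Op 9: F1 acks idx 1 -> match: F0=4 F1=1 F2=0 F3=0; commitIndex=1
Op 10: F1 acks idx 9 -> match: F0=4 F1=9 F2=0 F3=0; commitIndex=4
Op 11: append 2 -> log_len=11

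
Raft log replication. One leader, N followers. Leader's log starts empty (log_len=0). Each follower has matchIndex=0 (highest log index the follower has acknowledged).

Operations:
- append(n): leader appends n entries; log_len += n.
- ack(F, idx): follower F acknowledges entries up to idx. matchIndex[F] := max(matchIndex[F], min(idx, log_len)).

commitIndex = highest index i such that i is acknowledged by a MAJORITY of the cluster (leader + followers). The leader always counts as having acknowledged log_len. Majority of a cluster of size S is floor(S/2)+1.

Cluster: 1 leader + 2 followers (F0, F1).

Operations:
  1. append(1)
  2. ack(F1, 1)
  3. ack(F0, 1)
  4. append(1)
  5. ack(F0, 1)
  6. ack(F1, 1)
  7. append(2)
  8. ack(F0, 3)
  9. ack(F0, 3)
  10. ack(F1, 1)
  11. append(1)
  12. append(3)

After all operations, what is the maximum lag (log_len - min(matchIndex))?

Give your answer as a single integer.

Answer: 7

Derivation:
Op 1: append 1 -> log_len=1
Op 2: F1 acks idx 1 -> match: F0=0 F1=1; commitIndex=1
Op 3: F0 acks idx 1 -> match: F0=1 F1=1; commitIndex=1
Op 4: append 1 -> log_len=2
Op 5: F0 acks idx 1 -> match: F0=1 F1=1; commitIndex=1
Op 6: F1 acks idx 1 -> match: F0=1 F1=1; commitIndex=1
Op 7: append 2 -> log_len=4
Op 8: F0 acks idx 3 -> match: F0=3 F1=1; commitIndex=3
Op 9: F0 acks idx 3 -> match: F0=3 F1=1; commitIndex=3
Op 10: F1 acks idx 1 -> match: F0=3 F1=1; commitIndex=3
Op 11: append 1 -> log_len=5
Op 12: append 3 -> log_len=8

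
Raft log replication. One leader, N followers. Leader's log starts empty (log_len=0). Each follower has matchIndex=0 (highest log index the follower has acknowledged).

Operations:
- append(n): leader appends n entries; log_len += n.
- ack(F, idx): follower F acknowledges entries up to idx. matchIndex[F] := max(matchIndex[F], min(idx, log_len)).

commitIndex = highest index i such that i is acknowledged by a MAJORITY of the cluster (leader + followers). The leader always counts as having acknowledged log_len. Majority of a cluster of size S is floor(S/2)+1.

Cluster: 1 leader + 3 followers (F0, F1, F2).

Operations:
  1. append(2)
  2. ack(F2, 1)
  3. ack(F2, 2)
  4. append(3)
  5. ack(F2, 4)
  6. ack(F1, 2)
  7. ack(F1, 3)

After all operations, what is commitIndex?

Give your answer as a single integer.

Op 1: append 2 -> log_len=2
Op 2: F2 acks idx 1 -> match: F0=0 F1=0 F2=1; commitIndex=0
Op 3: F2 acks idx 2 -> match: F0=0 F1=0 F2=2; commitIndex=0
Op 4: append 3 -> log_len=5
Op 5: F2 acks idx 4 -> match: F0=0 F1=0 F2=4; commitIndex=0
Op 6: F1 acks idx 2 -> match: F0=0 F1=2 F2=4; commitIndex=2
Op 7: F1 acks idx 3 -> match: F0=0 F1=3 F2=4; commitIndex=3

Answer: 3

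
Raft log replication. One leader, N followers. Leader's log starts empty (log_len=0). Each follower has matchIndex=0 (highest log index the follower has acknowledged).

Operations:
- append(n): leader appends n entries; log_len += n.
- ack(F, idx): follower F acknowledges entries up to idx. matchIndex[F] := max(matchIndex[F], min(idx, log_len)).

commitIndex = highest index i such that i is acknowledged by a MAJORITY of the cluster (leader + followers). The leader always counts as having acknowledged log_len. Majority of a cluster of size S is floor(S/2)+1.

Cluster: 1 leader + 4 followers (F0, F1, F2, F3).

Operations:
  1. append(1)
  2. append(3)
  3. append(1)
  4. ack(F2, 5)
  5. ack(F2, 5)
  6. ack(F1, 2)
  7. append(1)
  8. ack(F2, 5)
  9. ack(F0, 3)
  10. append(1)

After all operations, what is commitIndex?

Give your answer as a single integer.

Answer: 3

Derivation:
Op 1: append 1 -> log_len=1
Op 2: append 3 -> log_len=4
Op 3: append 1 -> log_len=5
Op 4: F2 acks idx 5 -> match: F0=0 F1=0 F2=5 F3=0; commitIndex=0
Op 5: F2 acks idx 5 -> match: F0=0 F1=0 F2=5 F3=0; commitIndex=0
Op 6: F1 acks idx 2 -> match: F0=0 F1=2 F2=5 F3=0; commitIndex=2
Op 7: append 1 -> log_len=6
Op 8: F2 acks idx 5 -> match: F0=0 F1=2 F2=5 F3=0; commitIndex=2
Op 9: F0 acks idx 3 -> match: F0=3 F1=2 F2=5 F3=0; commitIndex=3
Op 10: append 1 -> log_len=7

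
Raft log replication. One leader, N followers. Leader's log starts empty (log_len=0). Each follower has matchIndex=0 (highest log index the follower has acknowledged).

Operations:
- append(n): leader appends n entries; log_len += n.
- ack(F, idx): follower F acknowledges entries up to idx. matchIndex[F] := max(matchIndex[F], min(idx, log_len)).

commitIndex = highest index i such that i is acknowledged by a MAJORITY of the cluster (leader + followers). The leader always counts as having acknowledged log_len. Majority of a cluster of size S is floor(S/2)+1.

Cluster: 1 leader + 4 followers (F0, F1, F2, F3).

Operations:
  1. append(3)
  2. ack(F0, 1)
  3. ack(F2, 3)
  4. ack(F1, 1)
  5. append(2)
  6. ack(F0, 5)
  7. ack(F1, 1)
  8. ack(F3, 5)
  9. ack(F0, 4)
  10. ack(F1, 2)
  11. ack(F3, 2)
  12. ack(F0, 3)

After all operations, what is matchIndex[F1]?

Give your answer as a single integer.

Answer: 2

Derivation:
Op 1: append 3 -> log_len=3
Op 2: F0 acks idx 1 -> match: F0=1 F1=0 F2=0 F3=0; commitIndex=0
Op 3: F2 acks idx 3 -> match: F0=1 F1=0 F2=3 F3=0; commitIndex=1
Op 4: F1 acks idx 1 -> match: F0=1 F1=1 F2=3 F3=0; commitIndex=1
Op 5: append 2 -> log_len=5
Op 6: F0 acks idx 5 -> match: F0=5 F1=1 F2=3 F3=0; commitIndex=3
Op 7: F1 acks idx 1 -> match: F0=5 F1=1 F2=3 F3=0; commitIndex=3
Op 8: F3 acks idx 5 -> match: F0=5 F1=1 F2=3 F3=5; commitIndex=5
Op 9: F0 acks idx 4 -> match: F0=5 F1=1 F2=3 F3=5; commitIndex=5
Op 10: F1 acks idx 2 -> match: F0=5 F1=2 F2=3 F3=5; commitIndex=5
Op 11: F3 acks idx 2 -> match: F0=5 F1=2 F2=3 F3=5; commitIndex=5
Op 12: F0 acks idx 3 -> match: F0=5 F1=2 F2=3 F3=5; commitIndex=5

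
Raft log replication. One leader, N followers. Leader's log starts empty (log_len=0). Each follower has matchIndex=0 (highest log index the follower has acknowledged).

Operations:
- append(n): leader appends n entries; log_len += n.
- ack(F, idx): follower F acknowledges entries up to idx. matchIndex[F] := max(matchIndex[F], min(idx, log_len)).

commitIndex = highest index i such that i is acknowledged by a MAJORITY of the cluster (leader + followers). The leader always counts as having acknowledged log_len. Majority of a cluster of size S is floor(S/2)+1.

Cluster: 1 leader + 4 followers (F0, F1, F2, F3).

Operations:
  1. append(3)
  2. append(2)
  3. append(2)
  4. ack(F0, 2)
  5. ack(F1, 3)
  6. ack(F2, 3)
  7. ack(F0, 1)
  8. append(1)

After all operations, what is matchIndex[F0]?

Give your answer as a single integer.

Answer: 2

Derivation:
Op 1: append 3 -> log_len=3
Op 2: append 2 -> log_len=5
Op 3: append 2 -> log_len=7
Op 4: F0 acks idx 2 -> match: F0=2 F1=0 F2=0 F3=0; commitIndex=0
Op 5: F1 acks idx 3 -> match: F0=2 F1=3 F2=0 F3=0; commitIndex=2
Op 6: F2 acks idx 3 -> match: F0=2 F1=3 F2=3 F3=0; commitIndex=3
Op 7: F0 acks idx 1 -> match: F0=2 F1=3 F2=3 F3=0; commitIndex=3
Op 8: append 1 -> log_len=8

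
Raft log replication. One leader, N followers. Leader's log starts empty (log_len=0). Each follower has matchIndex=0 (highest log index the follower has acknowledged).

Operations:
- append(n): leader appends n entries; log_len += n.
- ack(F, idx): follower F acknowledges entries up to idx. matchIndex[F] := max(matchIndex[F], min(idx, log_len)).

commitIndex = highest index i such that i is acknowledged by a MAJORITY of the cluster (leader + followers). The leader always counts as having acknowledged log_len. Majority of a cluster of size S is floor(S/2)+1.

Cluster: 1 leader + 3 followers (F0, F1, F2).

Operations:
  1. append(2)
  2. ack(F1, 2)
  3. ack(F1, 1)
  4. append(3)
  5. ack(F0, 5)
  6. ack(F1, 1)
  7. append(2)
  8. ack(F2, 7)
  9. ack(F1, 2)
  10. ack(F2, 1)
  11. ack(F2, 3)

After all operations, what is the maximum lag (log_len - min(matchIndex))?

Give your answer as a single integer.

Answer: 5

Derivation:
Op 1: append 2 -> log_len=2
Op 2: F1 acks idx 2 -> match: F0=0 F1=2 F2=0; commitIndex=0
Op 3: F1 acks idx 1 -> match: F0=0 F1=2 F2=0; commitIndex=0
Op 4: append 3 -> log_len=5
Op 5: F0 acks idx 5 -> match: F0=5 F1=2 F2=0; commitIndex=2
Op 6: F1 acks idx 1 -> match: F0=5 F1=2 F2=0; commitIndex=2
Op 7: append 2 -> log_len=7
Op 8: F2 acks idx 7 -> match: F0=5 F1=2 F2=7; commitIndex=5
Op 9: F1 acks idx 2 -> match: F0=5 F1=2 F2=7; commitIndex=5
Op 10: F2 acks idx 1 -> match: F0=5 F1=2 F2=7; commitIndex=5
Op 11: F2 acks idx 3 -> match: F0=5 F1=2 F2=7; commitIndex=5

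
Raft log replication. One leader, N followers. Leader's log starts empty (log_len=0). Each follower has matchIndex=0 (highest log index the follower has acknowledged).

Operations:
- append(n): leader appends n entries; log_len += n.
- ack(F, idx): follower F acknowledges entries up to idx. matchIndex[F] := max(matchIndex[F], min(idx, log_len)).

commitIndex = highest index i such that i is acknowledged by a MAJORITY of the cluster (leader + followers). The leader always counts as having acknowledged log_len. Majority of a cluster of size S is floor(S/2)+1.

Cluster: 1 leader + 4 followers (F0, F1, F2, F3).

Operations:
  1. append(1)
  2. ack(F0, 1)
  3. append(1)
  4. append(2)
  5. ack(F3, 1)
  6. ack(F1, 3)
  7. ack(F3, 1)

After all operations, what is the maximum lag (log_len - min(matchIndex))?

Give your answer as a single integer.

Answer: 4

Derivation:
Op 1: append 1 -> log_len=1
Op 2: F0 acks idx 1 -> match: F0=1 F1=0 F2=0 F3=0; commitIndex=0
Op 3: append 1 -> log_len=2
Op 4: append 2 -> log_len=4
Op 5: F3 acks idx 1 -> match: F0=1 F1=0 F2=0 F3=1; commitIndex=1
Op 6: F1 acks idx 3 -> match: F0=1 F1=3 F2=0 F3=1; commitIndex=1
Op 7: F3 acks idx 1 -> match: F0=1 F1=3 F2=0 F3=1; commitIndex=1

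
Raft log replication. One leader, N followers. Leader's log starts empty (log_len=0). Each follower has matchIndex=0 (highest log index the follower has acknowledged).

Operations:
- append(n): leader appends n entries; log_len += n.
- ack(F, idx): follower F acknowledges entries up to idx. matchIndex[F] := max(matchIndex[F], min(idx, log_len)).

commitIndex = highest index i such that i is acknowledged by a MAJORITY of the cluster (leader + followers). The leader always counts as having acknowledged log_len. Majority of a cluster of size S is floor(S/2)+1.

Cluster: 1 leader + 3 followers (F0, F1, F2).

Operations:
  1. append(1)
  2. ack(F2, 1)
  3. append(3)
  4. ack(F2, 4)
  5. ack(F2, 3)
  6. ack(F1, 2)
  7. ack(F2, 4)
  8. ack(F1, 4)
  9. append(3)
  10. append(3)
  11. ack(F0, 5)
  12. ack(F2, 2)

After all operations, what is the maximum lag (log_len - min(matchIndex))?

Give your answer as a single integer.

Op 1: append 1 -> log_len=1
Op 2: F2 acks idx 1 -> match: F0=0 F1=0 F2=1; commitIndex=0
Op 3: append 3 -> log_len=4
Op 4: F2 acks idx 4 -> match: F0=0 F1=0 F2=4; commitIndex=0
Op 5: F2 acks idx 3 -> match: F0=0 F1=0 F2=4; commitIndex=0
Op 6: F1 acks idx 2 -> match: F0=0 F1=2 F2=4; commitIndex=2
Op 7: F2 acks idx 4 -> match: F0=0 F1=2 F2=4; commitIndex=2
Op 8: F1 acks idx 4 -> match: F0=0 F1=4 F2=4; commitIndex=4
Op 9: append 3 -> log_len=7
Op 10: append 3 -> log_len=10
Op 11: F0 acks idx 5 -> match: F0=5 F1=4 F2=4; commitIndex=4
Op 12: F2 acks idx 2 -> match: F0=5 F1=4 F2=4; commitIndex=4

Answer: 6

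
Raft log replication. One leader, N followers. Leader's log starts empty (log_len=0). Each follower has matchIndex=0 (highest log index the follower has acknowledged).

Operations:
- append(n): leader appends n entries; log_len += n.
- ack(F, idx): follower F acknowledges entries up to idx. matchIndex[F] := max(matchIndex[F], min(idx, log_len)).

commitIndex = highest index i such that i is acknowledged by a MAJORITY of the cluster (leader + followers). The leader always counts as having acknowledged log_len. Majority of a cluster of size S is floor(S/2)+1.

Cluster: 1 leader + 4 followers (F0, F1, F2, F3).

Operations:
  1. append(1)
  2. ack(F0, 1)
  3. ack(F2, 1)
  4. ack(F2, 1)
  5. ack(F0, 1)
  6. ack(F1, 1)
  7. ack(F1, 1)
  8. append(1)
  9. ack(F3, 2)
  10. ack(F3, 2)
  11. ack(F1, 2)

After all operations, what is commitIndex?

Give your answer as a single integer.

Answer: 2

Derivation:
Op 1: append 1 -> log_len=1
Op 2: F0 acks idx 1 -> match: F0=1 F1=0 F2=0 F3=0; commitIndex=0
Op 3: F2 acks idx 1 -> match: F0=1 F1=0 F2=1 F3=0; commitIndex=1
Op 4: F2 acks idx 1 -> match: F0=1 F1=0 F2=1 F3=0; commitIndex=1
Op 5: F0 acks idx 1 -> match: F0=1 F1=0 F2=1 F3=0; commitIndex=1
Op 6: F1 acks idx 1 -> match: F0=1 F1=1 F2=1 F3=0; commitIndex=1
Op 7: F1 acks idx 1 -> match: F0=1 F1=1 F2=1 F3=0; commitIndex=1
Op 8: append 1 -> log_len=2
Op 9: F3 acks idx 2 -> match: F0=1 F1=1 F2=1 F3=2; commitIndex=1
Op 10: F3 acks idx 2 -> match: F0=1 F1=1 F2=1 F3=2; commitIndex=1
Op 11: F1 acks idx 2 -> match: F0=1 F1=2 F2=1 F3=2; commitIndex=2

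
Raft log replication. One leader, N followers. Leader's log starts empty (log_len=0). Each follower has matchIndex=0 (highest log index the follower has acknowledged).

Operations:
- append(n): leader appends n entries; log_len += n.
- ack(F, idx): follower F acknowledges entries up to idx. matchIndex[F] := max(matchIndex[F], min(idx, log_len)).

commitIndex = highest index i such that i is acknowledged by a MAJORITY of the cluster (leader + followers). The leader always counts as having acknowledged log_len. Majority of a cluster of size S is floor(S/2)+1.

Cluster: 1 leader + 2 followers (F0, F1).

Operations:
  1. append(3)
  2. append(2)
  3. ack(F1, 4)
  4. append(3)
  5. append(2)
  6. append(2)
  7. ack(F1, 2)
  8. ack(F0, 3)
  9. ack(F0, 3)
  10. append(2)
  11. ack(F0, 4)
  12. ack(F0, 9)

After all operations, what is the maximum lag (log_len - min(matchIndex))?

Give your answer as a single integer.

Answer: 10

Derivation:
Op 1: append 3 -> log_len=3
Op 2: append 2 -> log_len=5
Op 3: F1 acks idx 4 -> match: F0=0 F1=4; commitIndex=4
Op 4: append 3 -> log_len=8
Op 5: append 2 -> log_len=10
Op 6: append 2 -> log_len=12
Op 7: F1 acks idx 2 -> match: F0=0 F1=4; commitIndex=4
Op 8: F0 acks idx 3 -> match: F0=3 F1=4; commitIndex=4
Op 9: F0 acks idx 3 -> match: F0=3 F1=4; commitIndex=4
Op 10: append 2 -> log_len=14
Op 11: F0 acks idx 4 -> match: F0=4 F1=4; commitIndex=4
Op 12: F0 acks idx 9 -> match: F0=9 F1=4; commitIndex=9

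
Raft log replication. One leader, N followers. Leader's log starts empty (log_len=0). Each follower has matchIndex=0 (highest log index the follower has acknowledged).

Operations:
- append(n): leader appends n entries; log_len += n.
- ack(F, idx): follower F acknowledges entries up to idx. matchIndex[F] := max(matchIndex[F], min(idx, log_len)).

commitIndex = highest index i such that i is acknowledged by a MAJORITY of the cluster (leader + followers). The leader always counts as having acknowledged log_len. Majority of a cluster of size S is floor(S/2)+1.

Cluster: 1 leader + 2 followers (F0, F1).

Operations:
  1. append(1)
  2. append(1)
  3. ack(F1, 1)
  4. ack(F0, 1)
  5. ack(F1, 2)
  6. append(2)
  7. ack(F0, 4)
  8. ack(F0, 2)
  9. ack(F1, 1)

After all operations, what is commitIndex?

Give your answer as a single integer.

Op 1: append 1 -> log_len=1
Op 2: append 1 -> log_len=2
Op 3: F1 acks idx 1 -> match: F0=0 F1=1; commitIndex=1
Op 4: F0 acks idx 1 -> match: F0=1 F1=1; commitIndex=1
Op 5: F1 acks idx 2 -> match: F0=1 F1=2; commitIndex=2
Op 6: append 2 -> log_len=4
Op 7: F0 acks idx 4 -> match: F0=4 F1=2; commitIndex=4
Op 8: F0 acks idx 2 -> match: F0=4 F1=2; commitIndex=4
Op 9: F1 acks idx 1 -> match: F0=4 F1=2; commitIndex=4

Answer: 4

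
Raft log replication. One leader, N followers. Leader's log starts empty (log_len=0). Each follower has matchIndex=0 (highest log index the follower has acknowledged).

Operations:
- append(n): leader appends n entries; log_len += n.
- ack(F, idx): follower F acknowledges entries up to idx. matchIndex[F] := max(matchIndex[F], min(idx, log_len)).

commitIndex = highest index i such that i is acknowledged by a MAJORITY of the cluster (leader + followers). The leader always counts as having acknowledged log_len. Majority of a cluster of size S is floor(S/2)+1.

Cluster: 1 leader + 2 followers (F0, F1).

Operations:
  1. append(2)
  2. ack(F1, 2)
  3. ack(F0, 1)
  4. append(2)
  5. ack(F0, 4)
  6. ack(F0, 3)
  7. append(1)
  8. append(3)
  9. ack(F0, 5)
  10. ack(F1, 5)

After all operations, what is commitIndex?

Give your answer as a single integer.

Answer: 5

Derivation:
Op 1: append 2 -> log_len=2
Op 2: F1 acks idx 2 -> match: F0=0 F1=2; commitIndex=2
Op 3: F0 acks idx 1 -> match: F0=1 F1=2; commitIndex=2
Op 4: append 2 -> log_len=4
Op 5: F0 acks idx 4 -> match: F0=4 F1=2; commitIndex=4
Op 6: F0 acks idx 3 -> match: F0=4 F1=2; commitIndex=4
Op 7: append 1 -> log_len=5
Op 8: append 3 -> log_len=8
Op 9: F0 acks idx 5 -> match: F0=5 F1=2; commitIndex=5
Op 10: F1 acks idx 5 -> match: F0=5 F1=5; commitIndex=5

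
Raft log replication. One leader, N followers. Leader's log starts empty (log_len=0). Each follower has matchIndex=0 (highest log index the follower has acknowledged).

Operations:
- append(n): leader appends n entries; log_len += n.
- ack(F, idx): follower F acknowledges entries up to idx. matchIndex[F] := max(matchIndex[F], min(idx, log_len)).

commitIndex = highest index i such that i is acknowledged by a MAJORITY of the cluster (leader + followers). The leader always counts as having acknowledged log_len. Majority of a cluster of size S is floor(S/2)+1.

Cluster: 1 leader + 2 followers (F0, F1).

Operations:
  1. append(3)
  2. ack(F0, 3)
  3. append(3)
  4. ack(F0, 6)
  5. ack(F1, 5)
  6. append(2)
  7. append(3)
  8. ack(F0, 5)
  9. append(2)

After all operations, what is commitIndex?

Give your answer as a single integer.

Answer: 6

Derivation:
Op 1: append 3 -> log_len=3
Op 2: F0 acks idx 3 -> match: F0=3 F1=0; commitIndex=3
Op 3: append 3 -> log_len=6
Op 4: F0 acks idx 6 -> match: F0=6 F1=0; commitIndex=6
Op 5: F1 acks idx 5 -> match: F0=6 F1=5; commitIndex=6
Op 6: append 2 -> log_len=8
Op 7: append 3 -> log_len=11
Op 8: F0 acks idx 5 -> match: F0=6 F1=5; commitIndex=6
Op 9: append 2 -> log_len=13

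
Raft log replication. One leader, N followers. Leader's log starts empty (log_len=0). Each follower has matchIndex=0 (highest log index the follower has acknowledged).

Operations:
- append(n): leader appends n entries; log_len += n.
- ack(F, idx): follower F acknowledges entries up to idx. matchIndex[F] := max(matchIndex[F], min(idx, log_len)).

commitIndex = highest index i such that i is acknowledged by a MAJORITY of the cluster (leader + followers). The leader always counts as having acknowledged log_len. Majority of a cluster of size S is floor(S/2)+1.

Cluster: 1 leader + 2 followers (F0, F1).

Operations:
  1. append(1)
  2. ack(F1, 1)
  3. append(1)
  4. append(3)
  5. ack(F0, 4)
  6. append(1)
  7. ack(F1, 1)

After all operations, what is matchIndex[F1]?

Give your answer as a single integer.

Op 1: append 1 -> log_len=1
Op 2: F1 acks idx 1 -> match: F0=0 F1=1; commitIndex=1
Op 3: append 1 -> log_len=2
Op 4: append 3 -> log_len=5
Op 5: F0 acks idx 4 -> match: F0=4 F1=1; commitIndex=4
Op 6: append 1 -> log_len=6
Op 7: F1 acks idx 1 -> match: F0=4 F1=1; commitIndex=4

Answer: 1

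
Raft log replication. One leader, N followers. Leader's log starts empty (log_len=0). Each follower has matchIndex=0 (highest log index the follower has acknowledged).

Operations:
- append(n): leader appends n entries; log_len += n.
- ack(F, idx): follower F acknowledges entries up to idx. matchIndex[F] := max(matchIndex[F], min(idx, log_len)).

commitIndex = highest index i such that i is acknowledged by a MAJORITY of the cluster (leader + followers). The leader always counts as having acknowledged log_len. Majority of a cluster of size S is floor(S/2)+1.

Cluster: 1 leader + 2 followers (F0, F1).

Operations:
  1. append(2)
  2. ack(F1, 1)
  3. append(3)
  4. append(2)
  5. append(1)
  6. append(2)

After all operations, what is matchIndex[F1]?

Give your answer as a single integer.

Answer: 1

Derivation:
Op 1: append 2 -> log_len=2
Op 2: F1 acks idx 1 -> match: F0=0 F1=1; commitIndex=1
Op 3: append 3 -> log_len=5
Op 4: append 2 -> log_len=7
Op 5: append 1 -> log_len=8
Op 6: append 2 -> log_len=10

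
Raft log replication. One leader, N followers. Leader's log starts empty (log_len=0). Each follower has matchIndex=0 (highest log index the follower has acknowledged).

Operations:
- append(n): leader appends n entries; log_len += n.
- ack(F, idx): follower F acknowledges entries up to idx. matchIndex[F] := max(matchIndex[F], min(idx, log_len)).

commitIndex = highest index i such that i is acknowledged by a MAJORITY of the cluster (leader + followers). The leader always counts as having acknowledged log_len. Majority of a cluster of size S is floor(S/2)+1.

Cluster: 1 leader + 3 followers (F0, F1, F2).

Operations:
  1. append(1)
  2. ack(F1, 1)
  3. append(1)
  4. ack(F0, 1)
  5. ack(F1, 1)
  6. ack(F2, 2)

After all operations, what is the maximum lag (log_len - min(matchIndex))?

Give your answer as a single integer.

Op 1: append 1 -> log_len=1
Op 2: F1 acks idx 1 -> match: F0=0 F1=1 F2=0; commitIndex=0
Op 3: append 1 -> log_len=2
Op 4: F0 acks idx 1 -> match: F0=1 F1=1 F2=0; commitIndex=1
Op 5: F1 acks idx 1 -> match: F0=1 F1=1 F2=0; commitIndex=1
Op 6: F2 acks idx 2 -> match: F0=1 F1=1 F2=2; commitIndex=1

Answer: 1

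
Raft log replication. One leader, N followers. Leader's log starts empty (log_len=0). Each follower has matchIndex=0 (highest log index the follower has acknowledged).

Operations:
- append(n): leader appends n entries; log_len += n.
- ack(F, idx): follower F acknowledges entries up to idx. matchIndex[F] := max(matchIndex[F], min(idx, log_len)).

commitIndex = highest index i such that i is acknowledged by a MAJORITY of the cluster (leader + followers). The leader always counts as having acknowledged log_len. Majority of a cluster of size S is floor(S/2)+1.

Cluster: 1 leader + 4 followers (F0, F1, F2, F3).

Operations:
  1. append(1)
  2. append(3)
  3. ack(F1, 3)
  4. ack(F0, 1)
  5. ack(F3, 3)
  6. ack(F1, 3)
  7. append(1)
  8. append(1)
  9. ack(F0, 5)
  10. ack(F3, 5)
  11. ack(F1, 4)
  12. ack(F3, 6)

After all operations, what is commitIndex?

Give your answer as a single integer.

Op 1: append 1 -> log_len=1
Op 2: append 3 -> log_len=4
Op 3: F1 acks idx 3 -> match: F0=0 F1=3 F2=0 F3=0; commitIndex=0
Op 4: F0 acks idx 1 -> match: F0=1 F1=3 F2=0 F3=0; commitIndex=1
Op 5: F3 acks idx 3 -> match: F0=1 F1=3 F2=0 F3=3; commitIndex=3
Op 6: F1 acks idx 3 -> match: F0=1 F1=3 F2=0 F3=3; commitIndex=3
Op 7: append 1 -> log_len=5
Op 8: append 1 -> log_len=6
Op 9: F0 acks idx 5 -> match: F0=5 F1=3 F2=0 F3=3; commitIndex=3
Op 10: F3 acks idx 5 -> match: F0=5 F1=3 F2=0 F3=5; commitIndex=5
Op 11: F1 acks idx 4 -> match: F0=5 F1=4 F2=0 F3=5; commitIndex=5
Op 12: F3 acks idx 6 -> match: F0=5 F1=4 F2=0 F3=6; commitIndex=5

Answer: 5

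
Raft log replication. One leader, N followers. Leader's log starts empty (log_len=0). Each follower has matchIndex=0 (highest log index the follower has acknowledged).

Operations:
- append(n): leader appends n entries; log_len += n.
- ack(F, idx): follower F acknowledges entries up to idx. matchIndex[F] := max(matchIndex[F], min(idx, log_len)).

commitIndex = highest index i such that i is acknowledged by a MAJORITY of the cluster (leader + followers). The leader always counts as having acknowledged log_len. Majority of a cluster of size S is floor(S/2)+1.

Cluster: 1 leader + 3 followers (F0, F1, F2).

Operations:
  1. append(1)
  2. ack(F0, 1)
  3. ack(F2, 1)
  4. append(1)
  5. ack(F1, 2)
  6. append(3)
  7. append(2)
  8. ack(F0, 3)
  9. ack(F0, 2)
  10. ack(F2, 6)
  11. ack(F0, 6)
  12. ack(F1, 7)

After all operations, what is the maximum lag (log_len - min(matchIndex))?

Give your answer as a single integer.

Answer: 1

Derivation:
Op 1: append 1 -> log_len=1
Op 2: F0 acks idx 1 -> match: F0=1 F1=0 F2=0; commitIndex=0
Op 3: F2 acks idx 1 -> match: F0=1 F1=0 F2=1; commitIndex=1
Op 4: append 1 -> log_len=2
Op 5: F1 acks idx 2 -> match: F0=1 F1=2 F2=1; commitIndex=1
Op 6: append 3 -> log_len=5
Op 7: append 2 -> log_len=7
Op 8: F0 acks idx 3 -> match: F0=3 F1=2 F2=1; commitIndex=2
Op 9: F0 acks idx 2 -> match: F0=3 F1=2 F2=1; commitIndex=2
Op 10: F2 acks idx 6 -> match: F0=3 F1=2 F2=6; commitIndex=3
Op 11: F0 acks idx 6 -> match: F0=6 F1=2 F2=6; commitIndex=6
Op 12: F1 acks idx 7 -> match: F0=6 F1=7 F2=6; commitIndex=6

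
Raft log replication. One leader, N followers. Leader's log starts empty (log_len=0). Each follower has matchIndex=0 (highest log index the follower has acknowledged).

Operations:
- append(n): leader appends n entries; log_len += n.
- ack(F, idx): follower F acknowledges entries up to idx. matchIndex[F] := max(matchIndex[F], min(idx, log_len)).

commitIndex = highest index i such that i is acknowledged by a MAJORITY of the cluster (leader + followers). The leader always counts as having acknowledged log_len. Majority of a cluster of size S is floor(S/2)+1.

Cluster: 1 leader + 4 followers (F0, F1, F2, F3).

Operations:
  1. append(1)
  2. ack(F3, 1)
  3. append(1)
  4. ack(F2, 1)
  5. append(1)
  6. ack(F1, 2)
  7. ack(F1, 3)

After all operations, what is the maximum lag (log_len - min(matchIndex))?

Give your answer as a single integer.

Answer: 3

Derivation:
Op 1: append 1 -> log_len=1
Op 2: F3 acks idx 1 -> match: F0=0 F1=0 F2=0 F3=1; commitIndex=0
Op 3: append 1 -> log_len=2
Op 4: F2 acks idx 1 -> match: F0=0 F1=0 F2=1 F3=1; commitIndex=1
Op 5: append 1 -> log_len=3
Op 6: F1 acks idx 2 -> match: F0=0 F1=2 F2=1 F3=1; commitIndex=1
Op 7: F1 acks idx 3 -> match: F0=0 F1=3 F2=1 F3=1; commitIndex=1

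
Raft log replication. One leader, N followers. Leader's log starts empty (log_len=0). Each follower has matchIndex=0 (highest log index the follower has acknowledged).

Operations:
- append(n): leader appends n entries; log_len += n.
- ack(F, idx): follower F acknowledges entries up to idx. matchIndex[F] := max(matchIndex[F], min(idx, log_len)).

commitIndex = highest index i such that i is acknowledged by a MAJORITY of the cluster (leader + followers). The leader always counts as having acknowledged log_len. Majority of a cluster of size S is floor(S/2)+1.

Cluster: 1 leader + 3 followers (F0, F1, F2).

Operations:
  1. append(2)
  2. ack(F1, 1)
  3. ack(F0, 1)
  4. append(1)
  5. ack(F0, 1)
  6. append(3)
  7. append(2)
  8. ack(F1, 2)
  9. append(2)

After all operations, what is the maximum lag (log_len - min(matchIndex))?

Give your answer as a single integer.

Answer: 10

Derivation:
Op 1: append 2 -> log_len=2
Op 2: F1 acks idx 1 -> match: F0=0 F1=1 F2=0; commitIndex=0
Op 3: F0 acks idx 1 -> match: F0=1 F1=1 F2=0; commitIndex=1
Op 4: append 1 -> log_len=3
Op 5: F0 acks idx 1 -> match: F0=1 F1=1 F2=0; commitIndex=1
Op 6: append 3 -> log_len=6
Op 7: append 2 -> log_len=8
Op 8: F1 acks idx 2 -> match: F0=1 F1=2 F2=0; commitIndex=1
Op 9: append 2 -> log_len=10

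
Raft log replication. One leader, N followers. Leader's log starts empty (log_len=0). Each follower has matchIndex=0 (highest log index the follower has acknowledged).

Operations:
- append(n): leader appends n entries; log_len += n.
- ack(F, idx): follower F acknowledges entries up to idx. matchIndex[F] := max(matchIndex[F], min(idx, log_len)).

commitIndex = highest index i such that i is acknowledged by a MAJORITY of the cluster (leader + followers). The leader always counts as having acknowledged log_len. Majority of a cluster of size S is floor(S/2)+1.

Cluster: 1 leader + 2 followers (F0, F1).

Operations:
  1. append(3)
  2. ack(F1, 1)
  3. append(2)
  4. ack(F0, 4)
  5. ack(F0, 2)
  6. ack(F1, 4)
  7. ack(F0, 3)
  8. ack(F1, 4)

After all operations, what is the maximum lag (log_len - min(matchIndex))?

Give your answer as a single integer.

Answer: 1

Derivation:
Op 1: append 3 -> log_len=3
Op 2: F1 acks idx 1 -> match: F0=0 F1=1; commitIndex=1
Op 3: append 2 -> log_len=5
Op 4: F0 acks idx 4 -> match: F0=4 F1=1; commitIndex=4
Op 5: F0 acks idx 2 -> match: F0=4 F1=1; commitIndex=4
Op 6: F1 acks idx 4 -> match: F0=4 F1=4; commitIndex=4
Op 7: F0 acks idx 3 -> match: F0=4 F1=4; commitIndex=4
Op 8: F1 acks idx 4 -> match: F0=4 F1=4; commitIndex=4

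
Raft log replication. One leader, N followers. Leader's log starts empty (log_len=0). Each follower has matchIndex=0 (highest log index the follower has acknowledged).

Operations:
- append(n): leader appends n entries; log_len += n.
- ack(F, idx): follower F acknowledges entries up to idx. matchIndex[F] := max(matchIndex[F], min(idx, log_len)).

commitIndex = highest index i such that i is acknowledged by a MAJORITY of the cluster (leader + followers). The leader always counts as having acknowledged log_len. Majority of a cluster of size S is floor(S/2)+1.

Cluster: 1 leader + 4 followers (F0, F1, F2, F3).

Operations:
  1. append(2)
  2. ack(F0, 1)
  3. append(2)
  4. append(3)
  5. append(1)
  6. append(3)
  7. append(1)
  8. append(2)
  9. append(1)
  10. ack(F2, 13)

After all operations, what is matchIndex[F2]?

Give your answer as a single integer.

Op 1: append 2 -> log_len=2
Op 2: F0 acks idx 1 -> match: F0=1 F1=0 F2=0 F3=0; commitIndex=0
Op 3: append 2 -> log_len=4
Op 4: append 3 -> log_len=7
Op 5: append 1 -> log_len=8
Op 6: append 3 -> log_len=11
Op 7: append 1 -> log_len=12
Op 8: append 2 -> log_len=14
Op 9: append 1 -> log_len=15
Op 10: F2 acks idx 13 -> match: F0=1 F1=0 F2=13 F3=0; commitIndex=1

Answer: 13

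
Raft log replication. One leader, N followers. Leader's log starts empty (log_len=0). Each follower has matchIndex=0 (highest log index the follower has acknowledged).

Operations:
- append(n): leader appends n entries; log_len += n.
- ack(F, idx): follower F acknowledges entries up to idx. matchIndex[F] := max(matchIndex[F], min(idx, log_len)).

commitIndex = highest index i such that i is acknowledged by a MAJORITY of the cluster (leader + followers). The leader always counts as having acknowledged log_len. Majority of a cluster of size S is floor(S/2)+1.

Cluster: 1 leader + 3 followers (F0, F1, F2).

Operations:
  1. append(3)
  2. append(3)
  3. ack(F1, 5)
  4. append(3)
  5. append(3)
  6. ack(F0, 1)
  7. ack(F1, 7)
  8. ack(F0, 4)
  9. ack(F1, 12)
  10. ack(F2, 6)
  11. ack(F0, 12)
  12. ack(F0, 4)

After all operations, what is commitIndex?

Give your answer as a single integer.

Answer: 12

Derivation:
Op 1: append 3 -> log_len=3
Op 2: append 3 -> log_len=6
Op 3: F1 acks idx 5 -> match: F0=0 F1=5 F2=0; commitIndex=0
Op 4: append 3 -> log_len=9
Op 5: append 3 -> log_len=12
Op 6: F0 acks idx 1 -> match: F0=1 F1=5 F2=0; commitIndex=1
Op 7: F1 acks idx 7 -> match: F0=1 F1=7 F2=0; commitIndex=1
Op 8: F0 acks idx 4 -> match: F0=4 F1=7 F2=0; commitIndex=4
Op 9: F1 acks idx 12 -> match: F0=4 F1=12 F2=0; commitIndex=4
Op 10: F2 acks idx 6 -> match: F0=4 F1=12 F2=6; commitIndex=6
Op 11: F0 acks idx 12 -> match: F0=12 F1=12 F2=6; commitIndex=12
Op 12: F0 acks idx 4 -> match: F0=12 F1=12 F2=6; commitIndex=12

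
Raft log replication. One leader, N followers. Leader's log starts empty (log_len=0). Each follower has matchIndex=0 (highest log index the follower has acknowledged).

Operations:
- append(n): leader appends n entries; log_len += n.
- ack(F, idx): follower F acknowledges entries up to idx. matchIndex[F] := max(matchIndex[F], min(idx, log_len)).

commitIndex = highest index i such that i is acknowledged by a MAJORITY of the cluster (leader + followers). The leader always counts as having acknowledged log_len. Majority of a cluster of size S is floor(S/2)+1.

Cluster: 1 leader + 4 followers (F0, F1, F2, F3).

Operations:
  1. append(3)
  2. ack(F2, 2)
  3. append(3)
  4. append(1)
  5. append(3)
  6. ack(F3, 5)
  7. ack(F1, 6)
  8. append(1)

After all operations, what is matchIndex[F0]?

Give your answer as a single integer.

Op 1: append 3 -> log_len=3
Op 2: F2 acks idx 2 -> match: F0=0 F1=0 F2=2 F3=0; commitIndex=0
Op 3: append 3 -> log_len=6
Op 4: append 1 -> log_len=7
Op 5: append 3 -> log_len=10
Op 6: F3 acks idx 5 -> match: F0=0 F1=0 F2=2 F3=5; commitIndex=2
Op 7: F1 acks idx 6 -> match: F0=0 F1=6 F2=2 F3=5; commitIndex=5
Op 8: append 1 -> log_len=11

Answer: 0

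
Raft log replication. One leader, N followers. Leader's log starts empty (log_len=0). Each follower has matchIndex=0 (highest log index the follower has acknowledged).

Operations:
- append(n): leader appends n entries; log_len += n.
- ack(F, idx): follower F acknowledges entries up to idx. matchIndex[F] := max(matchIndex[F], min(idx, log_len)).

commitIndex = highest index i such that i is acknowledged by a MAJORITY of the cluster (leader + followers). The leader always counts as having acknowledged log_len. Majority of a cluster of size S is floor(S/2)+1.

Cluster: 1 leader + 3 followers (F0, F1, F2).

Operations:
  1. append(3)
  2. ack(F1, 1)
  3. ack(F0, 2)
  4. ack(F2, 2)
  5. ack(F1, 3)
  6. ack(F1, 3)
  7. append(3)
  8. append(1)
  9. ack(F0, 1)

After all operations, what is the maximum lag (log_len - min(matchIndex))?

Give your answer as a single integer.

Answer: 5

Derivation:
Op 1: append 3 -> log_len=3
Op 2: F1 acks idx 1 -> match: F0=0 F1=1 F2=0; commitIndex=0
Op 3: F0 acks idx 2 -> match: F0=2 F1=1 F2=0; commitIndex=1
Op 4: F2 acks idx 2 -> match: F0=2 F1=1 F2=2; commitIndex=2
Op 5: F1 acks idx 3 -> match: F0=2 F1=3 F2=2; commitIndex=2
Op 6: F1 acks idx 3 -> match: F0=2 F1=3 F2=2; commitIndex=2
Op 7: append 3 -> log_len=6
Op 8: append 1 -> log_len=7
Op 9: F0 acks idx 1 -> match: F0=2 F1=3 F2=2; commitIndex=2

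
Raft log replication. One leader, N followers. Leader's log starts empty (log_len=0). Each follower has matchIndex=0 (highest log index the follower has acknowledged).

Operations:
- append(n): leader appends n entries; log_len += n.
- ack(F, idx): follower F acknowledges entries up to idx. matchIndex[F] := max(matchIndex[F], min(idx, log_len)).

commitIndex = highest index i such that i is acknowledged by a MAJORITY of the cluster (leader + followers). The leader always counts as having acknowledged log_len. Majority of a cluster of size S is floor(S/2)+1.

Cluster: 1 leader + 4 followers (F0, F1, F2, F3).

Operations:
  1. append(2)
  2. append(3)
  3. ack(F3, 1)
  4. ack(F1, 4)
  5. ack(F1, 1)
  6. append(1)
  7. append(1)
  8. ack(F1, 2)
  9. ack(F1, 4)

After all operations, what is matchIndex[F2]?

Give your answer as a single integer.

Op 1: append 2 -> log_len=2
Op 2: append 3 -> log_len=5
Op 3: F3 acks idx 1 -> match: F0=0 F1=0 F2=0 F3=1; commitIndex=0
Op 4: F1 acks idx 4 -> match: F0=0 F1=4 F2=0 F3=1; commitIndex=1
Op 5: F1 acks idx 1 -> match: F0=0 F1=4 F2=0 F3=1; commitIndex=1
Op 6: append 1 -> log_len=6
Op 7: append 1 -> log_len=7
Op 8: F1 acks idx 2 -> match: F0=0 F1=4 F2=0 F3=1; commitIndex=1
Op 9: F1 acks idx 4 -> match: F0=0 F1=4 F2=0 F3=1; commitIndex=1

Answer: 0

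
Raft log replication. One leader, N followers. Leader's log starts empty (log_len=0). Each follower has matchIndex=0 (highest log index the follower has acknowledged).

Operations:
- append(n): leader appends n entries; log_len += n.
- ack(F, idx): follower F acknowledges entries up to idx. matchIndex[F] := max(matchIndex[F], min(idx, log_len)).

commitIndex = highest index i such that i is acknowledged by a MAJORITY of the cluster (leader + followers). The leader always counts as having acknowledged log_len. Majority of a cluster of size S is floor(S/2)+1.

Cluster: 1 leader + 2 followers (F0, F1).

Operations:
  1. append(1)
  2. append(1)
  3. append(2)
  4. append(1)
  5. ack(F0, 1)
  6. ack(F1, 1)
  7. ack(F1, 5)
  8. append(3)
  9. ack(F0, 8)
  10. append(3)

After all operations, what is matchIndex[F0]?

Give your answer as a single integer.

Answer: 8

Derivation:
Op 1: append 1 -> log_len=1
Op 2: append 1 -> log_len=2
Op 3: append 2 -> log_len=4
Op 4: append 1 -> log_len=5
Op 5: F0 acks idx 1 -> match: F0=1 F1=0; commitIndex=1
Op 6: F1 acks idx 1 -> match: F0=1 F1=1; commitIndex=1
Op 7: F1 acks idx 5 -> match: F0=1 F1=5; commitIndex=5
Op 8: append 3 -> log_len=8
Op 9: F0 acks idx 8 -> match: F0=8 F1=5; commitIndex=8
Op 10: append 3 -> log_len=11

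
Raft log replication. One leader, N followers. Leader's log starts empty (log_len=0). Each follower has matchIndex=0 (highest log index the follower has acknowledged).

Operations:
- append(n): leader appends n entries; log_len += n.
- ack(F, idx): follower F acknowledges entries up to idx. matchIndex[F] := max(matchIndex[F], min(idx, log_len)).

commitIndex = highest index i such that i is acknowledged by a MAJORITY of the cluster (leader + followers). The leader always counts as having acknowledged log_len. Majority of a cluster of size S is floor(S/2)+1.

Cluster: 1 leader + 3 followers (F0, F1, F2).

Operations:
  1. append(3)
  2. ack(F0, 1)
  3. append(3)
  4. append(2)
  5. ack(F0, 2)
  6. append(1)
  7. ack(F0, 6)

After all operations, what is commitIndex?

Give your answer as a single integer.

Answer: 0

Derivation:
Op 1: append 3 -> log_len=3
Op 2: F0 acks idx 1 -> match: F0=1 F1=0 F2=0; commitIndex=0
Op 3: append 3 -> log_len=6
Op 4: append 2 -> log_len=8
Op 5: F0 acks idx 2 -> match: F0=2 F1=0 F2=0; commitIndex=0
Op 6: append 1 -> log_len=9
Op 7: F0 acks idx 6 -> match: F0=6 F1=0 F2=0; commitIndex=0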